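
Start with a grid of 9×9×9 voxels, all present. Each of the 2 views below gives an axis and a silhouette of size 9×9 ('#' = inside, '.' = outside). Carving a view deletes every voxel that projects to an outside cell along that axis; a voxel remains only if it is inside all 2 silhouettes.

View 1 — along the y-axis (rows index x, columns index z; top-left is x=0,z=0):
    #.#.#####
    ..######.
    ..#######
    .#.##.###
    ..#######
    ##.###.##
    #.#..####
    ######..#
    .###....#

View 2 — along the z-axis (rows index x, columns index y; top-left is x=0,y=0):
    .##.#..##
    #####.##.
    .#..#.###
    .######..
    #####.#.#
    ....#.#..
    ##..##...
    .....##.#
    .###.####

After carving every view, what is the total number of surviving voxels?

full grid |V| = 729
  1. axis=1 (XZ plane), |mask|=57  ⇒  voxels=513
  2. axis=2 (XY plane), |mask|=46  ⇒  voxels=284

284 voxels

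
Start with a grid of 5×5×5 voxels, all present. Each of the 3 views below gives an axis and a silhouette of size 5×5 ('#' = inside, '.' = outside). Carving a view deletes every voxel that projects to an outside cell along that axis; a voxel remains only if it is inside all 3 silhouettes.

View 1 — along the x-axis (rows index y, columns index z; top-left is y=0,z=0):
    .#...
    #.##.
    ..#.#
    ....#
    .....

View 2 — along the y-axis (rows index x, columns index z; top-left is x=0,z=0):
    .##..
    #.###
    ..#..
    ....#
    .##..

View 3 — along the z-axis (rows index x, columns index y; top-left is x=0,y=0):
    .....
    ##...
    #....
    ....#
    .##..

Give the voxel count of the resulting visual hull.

voxel count = 5

initial block: 5^3 = 125
after view 1 [x-axis, 7 of 25 cells solid] → remaining = 35
after view 2 [y-axis, 10 of 25 cells solid] → remaining = 16
after view 3 [z-axis, 6 of 25 cells solid] → remaining = 5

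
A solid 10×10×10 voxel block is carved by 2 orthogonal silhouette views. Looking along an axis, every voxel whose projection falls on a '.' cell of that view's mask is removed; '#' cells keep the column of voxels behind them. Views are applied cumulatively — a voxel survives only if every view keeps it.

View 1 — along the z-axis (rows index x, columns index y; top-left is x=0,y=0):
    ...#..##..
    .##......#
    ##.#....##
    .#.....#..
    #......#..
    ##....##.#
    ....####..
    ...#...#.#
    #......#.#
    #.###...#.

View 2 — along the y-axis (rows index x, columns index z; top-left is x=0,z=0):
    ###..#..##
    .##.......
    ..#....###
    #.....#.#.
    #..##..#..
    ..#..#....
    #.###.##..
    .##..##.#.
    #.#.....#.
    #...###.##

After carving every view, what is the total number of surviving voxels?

before carving: 1000 voxels (10×10×10)
[1] z-view keeps 35 columns → grid now 350
[2] y-view keeps 41 columns → grid now 146

146 voxels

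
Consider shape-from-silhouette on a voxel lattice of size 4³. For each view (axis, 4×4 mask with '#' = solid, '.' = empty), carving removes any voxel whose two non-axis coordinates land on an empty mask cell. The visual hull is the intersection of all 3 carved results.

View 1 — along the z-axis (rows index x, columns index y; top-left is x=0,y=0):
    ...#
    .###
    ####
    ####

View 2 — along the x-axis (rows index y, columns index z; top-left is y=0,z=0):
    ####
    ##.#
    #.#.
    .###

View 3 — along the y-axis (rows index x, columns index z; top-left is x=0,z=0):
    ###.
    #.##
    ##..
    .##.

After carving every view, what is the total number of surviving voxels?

full grid |V| = 64
[1] z-view keeps 12 columns → grid now 48
[2] x-view keeps 12 columns → grid now 35
[3] y-view keeps 10 columns → grid now 20

voxel count = 20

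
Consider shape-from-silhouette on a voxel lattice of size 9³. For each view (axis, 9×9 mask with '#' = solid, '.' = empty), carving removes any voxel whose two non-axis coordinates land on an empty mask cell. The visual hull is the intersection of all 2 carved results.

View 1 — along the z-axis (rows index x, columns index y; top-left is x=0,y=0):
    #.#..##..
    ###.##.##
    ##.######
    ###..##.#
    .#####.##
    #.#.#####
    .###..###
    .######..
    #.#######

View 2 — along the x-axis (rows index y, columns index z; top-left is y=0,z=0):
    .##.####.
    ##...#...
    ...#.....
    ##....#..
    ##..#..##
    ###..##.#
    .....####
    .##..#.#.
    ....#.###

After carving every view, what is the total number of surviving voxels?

235 voxels

initial block: 9^3 = 729
  1. axis=2 (XY plane), |mask|=59  ⇒  voxels=531
  2. axis=0 (YZ plane), |mask|=36  ⇒  voxels=235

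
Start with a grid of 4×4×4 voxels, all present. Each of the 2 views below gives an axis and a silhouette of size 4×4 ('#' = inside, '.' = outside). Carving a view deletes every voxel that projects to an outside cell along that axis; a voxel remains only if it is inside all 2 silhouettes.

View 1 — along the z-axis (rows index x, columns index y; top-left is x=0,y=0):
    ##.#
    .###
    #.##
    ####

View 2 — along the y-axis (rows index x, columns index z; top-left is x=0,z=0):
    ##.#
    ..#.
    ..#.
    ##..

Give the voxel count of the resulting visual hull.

remaining voxels: 23

initial block: 4^3 = 64
V1 z: intersect with XY mask (13 set) -- 52 left
V2 y: intersect with XZ mask (7 set) -- 23 left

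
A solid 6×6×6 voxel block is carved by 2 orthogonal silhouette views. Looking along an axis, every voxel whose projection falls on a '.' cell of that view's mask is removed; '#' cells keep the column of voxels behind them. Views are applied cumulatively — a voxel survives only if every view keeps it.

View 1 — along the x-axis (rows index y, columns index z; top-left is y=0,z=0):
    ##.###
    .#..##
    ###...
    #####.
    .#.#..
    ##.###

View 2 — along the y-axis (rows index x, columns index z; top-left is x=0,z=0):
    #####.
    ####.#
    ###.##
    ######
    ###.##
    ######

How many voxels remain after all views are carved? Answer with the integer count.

full grid |V| = 216
  1. axis=0 (YZ plane), |mask|=23  ⇒  voxels=138
  2. axis=1 (XZ plane), |mask|=32  ⇒  voxels=123

voxel count = 123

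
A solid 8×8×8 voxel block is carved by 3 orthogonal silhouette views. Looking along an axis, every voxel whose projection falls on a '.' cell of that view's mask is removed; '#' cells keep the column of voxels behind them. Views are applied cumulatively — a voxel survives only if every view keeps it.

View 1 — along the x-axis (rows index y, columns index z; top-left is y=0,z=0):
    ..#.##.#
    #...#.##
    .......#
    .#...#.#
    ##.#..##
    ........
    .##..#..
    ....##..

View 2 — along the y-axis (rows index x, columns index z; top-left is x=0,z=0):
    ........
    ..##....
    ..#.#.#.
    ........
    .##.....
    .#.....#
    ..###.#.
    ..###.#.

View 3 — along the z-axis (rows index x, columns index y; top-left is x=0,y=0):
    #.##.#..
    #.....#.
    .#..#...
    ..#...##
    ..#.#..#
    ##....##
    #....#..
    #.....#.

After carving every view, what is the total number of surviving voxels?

14 voxels

before carving: 512 voxels (8×8×8)
  1. axis=0 (YZ plane), |mask|=22  ⇒  voxels=176
  2. axis=1 (XZ plane), |mask|=17  ⇒  voxels=39
  3. axis=2 (XY plane), |mask|=22  ⇒  voxels=14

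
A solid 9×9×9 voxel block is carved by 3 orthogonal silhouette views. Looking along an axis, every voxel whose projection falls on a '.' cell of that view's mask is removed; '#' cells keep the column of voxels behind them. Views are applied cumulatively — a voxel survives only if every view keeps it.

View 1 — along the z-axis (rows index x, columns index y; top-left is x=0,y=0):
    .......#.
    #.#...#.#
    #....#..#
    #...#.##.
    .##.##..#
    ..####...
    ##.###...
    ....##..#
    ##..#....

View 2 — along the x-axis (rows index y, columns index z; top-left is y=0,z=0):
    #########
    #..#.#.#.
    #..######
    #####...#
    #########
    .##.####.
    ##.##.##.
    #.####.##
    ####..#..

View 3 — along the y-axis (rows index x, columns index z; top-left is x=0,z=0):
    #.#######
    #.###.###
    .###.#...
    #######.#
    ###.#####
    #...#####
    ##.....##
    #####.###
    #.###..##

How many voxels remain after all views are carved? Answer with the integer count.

voxel count = 160

full grid |V| = 729
  1. axis=2 (XY plane), |mask|=32  ⇒  voxels=288
  2. axis=0 (YZ plane), |mask|=59  ⇒  voxels=220
  3. axis=1 (XZ plane), |mask|=59  ⇒  voxels=160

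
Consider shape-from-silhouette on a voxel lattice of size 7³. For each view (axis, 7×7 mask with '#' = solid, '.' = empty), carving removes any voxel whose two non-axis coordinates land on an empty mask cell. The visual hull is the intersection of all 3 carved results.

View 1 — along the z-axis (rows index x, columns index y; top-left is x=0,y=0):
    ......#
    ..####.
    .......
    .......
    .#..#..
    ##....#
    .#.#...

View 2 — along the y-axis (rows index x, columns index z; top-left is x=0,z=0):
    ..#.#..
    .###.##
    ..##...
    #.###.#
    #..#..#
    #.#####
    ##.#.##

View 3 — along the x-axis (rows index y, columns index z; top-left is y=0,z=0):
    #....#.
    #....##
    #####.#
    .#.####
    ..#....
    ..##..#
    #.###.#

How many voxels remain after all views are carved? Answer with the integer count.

before carving: 343 voxels (7×7×7)
[1] z-view keeps 12 columns → grid now 84
[2] y-view keeps 28 columns → grid now 56
[3] x-view keeps 25 columns → grid now 33

remaining voxels: 33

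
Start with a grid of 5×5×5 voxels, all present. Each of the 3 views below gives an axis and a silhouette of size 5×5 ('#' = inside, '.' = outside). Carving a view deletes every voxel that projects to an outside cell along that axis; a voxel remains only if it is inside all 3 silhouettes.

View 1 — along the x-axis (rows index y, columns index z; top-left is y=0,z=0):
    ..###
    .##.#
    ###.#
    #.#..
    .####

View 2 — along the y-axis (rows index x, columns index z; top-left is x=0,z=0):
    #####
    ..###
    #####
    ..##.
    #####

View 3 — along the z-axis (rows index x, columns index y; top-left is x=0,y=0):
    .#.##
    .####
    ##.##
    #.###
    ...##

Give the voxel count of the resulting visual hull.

initial block: 5^3 = 125
after view 1 [x-axis, 16 of 25 cells solid] → remaining = 80
after view 2 [y-axis, 20 of 25 cells solid] → remaining = 66
after view 3 [z-axis, 17 of 25 cells solid] → remaining = 41

voxel count = 41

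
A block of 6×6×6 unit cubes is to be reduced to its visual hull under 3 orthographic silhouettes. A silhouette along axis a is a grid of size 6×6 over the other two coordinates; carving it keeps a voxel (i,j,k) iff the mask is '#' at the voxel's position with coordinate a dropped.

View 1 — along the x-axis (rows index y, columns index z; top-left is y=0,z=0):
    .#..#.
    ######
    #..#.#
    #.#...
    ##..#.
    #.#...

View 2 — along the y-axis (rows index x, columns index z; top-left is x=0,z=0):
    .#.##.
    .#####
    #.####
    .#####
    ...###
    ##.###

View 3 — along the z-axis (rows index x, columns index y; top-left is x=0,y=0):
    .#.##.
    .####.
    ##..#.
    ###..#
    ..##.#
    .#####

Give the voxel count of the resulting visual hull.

|visual hull| = 48

start: 6×6×6 = 216 voxels
V1 x: intersect with YZ mask (18 set) -- 108 left
V2 y: intersect with XZ mask (26 set) -- 71 left
V3 z: intersect with XY mask (22 set) -- 48 left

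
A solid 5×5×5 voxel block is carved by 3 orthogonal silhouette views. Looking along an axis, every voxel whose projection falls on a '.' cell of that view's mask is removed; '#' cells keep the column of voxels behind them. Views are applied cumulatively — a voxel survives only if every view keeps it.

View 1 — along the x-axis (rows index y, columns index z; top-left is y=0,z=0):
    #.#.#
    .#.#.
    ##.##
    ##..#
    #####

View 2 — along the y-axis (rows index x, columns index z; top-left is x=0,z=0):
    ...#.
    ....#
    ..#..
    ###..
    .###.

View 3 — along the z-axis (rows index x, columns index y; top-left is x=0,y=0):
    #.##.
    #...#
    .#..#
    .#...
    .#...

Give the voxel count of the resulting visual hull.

7 voxels

full grid |V| = 125
step 1: project along x, AND mask (17/25) → |grid| = 85
step 2: project along y, AND mask (9/25) → |grid| = 28
step 3: project along z, AND mask (9/25) → |grid| = 7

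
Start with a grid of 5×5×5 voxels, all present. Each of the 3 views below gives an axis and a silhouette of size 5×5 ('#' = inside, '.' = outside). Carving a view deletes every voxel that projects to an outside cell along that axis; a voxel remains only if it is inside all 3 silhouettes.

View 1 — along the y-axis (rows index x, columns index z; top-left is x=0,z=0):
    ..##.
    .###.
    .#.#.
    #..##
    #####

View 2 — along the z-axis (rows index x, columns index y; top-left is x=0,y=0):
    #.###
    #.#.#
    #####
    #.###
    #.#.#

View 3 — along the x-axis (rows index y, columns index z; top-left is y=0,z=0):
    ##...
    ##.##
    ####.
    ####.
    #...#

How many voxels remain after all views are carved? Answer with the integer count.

voxel count = 30

initial block: 5^3 = 125
after view 1 [y-axis, 15 of 25 cells solid] → remaining = 75
after view 2 [z-axis, 19 of 25 cells solid] → remaining = 54
after view 3 [x-axis, 16 of 25 cells solid] → remaining = 30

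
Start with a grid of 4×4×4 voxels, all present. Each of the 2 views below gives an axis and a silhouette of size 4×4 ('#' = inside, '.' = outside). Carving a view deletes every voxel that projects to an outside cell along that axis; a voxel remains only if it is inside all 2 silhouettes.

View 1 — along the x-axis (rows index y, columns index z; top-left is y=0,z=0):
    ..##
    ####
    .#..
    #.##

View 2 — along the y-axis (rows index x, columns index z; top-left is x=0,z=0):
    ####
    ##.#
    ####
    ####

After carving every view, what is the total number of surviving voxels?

37 voxels

before carving: 64 voxels (4×4×4)
[1] x-view keeps 10 columns → grid now 40
[2] y-view keeps 15 columns → grid now 37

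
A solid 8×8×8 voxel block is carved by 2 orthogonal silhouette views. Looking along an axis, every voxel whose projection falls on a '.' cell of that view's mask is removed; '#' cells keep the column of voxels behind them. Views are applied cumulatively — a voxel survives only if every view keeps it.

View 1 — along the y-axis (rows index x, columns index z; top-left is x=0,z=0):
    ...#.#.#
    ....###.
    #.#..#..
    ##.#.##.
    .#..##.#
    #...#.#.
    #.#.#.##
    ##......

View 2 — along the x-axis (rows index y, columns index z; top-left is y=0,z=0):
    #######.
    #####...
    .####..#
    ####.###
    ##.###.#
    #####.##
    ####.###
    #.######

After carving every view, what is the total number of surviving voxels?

voxel count = 173

before carving: 512 voxels (8×8×8)
[1] y-view keeps 28 columns → grid now 224
[2] x-view keeps 51 columns → grid now 173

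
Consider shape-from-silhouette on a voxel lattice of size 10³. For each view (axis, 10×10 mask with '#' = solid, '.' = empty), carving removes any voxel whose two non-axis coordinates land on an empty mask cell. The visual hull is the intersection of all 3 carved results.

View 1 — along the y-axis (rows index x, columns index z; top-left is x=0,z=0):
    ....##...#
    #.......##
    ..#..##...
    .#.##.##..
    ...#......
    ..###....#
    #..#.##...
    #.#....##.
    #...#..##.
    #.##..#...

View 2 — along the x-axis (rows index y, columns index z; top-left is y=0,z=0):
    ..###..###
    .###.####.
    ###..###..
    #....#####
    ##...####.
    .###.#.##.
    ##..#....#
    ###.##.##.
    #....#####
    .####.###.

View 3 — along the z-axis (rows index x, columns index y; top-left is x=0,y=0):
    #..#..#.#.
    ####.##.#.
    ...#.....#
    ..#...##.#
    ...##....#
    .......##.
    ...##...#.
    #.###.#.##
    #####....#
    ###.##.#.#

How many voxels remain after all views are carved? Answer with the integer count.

full grid |V| = 1000
V1 y: intersect with XZ mask (35 set) -- 350 left
V2 x: intersect with YZ mask (61 set) -- 205 left
V3 z: intersect with XY mask (45 set) -- 103 left

|visual hull| = 103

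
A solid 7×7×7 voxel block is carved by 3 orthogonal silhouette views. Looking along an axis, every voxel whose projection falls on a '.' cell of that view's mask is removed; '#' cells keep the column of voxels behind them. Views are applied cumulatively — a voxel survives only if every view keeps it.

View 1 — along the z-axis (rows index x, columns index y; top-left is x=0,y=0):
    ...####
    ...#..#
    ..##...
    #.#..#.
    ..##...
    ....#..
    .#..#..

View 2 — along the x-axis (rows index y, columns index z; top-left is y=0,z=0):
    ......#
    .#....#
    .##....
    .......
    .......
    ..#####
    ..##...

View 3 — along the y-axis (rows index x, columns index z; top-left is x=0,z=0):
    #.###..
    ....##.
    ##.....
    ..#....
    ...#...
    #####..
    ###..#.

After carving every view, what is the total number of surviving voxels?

before carving: 343 voxels (7×7×7)
after view 1 [z-axis, 16 of 49 cells solid] → remaining = 112
after view 2 [x-axis, 12 of 49 cells solid] → remaining = 23
after view 3 [y-axis, 19 of 49 cells solid] → remaining = 9

9 voxels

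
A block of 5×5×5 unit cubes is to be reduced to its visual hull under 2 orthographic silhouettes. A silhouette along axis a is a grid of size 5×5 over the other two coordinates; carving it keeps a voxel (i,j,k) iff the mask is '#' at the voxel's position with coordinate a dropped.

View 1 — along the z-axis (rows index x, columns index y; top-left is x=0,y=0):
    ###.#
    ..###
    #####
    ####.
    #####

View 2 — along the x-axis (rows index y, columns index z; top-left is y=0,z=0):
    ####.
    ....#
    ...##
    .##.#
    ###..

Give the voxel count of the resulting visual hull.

start: 5×5×5 = 125 voxels
V1 z: intersect with XY mask (21 set) -- 105 left
V2 x: intersect with YZ mask (13 set) -- 54 left

|visual hull| = 54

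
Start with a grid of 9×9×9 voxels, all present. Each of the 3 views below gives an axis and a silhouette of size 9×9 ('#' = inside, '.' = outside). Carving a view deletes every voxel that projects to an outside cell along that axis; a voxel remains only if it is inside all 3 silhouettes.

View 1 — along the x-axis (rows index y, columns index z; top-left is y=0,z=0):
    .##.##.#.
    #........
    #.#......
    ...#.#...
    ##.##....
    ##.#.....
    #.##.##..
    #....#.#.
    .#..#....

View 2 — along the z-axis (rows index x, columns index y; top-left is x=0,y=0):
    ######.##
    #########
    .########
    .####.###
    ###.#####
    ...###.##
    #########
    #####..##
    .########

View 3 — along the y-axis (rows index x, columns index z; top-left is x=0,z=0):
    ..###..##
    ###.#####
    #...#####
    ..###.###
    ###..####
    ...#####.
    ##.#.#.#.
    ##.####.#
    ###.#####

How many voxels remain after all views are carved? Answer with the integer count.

135 voxels

initial block: 9^3 = 729
step 1: project along x, AND mask (27/81) → |grid| = 243
step 2: project along z, AND mask (69/81) → |grid| = 197
step 3: project along y, AND mask (57/81) → |grid| = 135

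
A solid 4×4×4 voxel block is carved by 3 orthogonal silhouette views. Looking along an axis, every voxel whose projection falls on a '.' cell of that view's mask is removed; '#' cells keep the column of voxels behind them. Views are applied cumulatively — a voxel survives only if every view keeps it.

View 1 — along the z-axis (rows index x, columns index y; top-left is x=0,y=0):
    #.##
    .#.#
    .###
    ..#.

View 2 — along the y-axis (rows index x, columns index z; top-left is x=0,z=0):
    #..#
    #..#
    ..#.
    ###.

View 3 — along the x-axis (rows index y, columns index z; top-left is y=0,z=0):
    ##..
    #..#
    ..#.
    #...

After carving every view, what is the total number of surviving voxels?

initial block: 4^3 = 64
after view 1 [z-axis, 9 of 16 cells solid] → remaining = 36
after view 2 [y-axis, 8 of 16 cells solid] → remaining = 16
after view 3 [x-axis, 6 of 16 cells solid] → remaining = 7

|visual hull| = 7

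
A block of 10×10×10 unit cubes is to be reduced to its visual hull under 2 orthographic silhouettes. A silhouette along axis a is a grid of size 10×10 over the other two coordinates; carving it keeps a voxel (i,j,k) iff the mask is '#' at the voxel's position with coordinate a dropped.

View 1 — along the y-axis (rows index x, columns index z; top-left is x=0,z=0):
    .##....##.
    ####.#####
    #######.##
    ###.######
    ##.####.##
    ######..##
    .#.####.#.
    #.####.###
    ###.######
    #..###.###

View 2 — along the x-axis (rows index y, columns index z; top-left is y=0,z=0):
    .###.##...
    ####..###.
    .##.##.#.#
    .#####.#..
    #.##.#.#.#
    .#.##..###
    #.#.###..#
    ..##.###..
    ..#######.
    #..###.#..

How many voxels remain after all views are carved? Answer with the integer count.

initial block: 10^3 = 1000
  1. axis=1 (XZ plane), |mask|=77  ⇒  voxels=770
  2. axis=0 (YZ plane), |mask|=59  ⇒  voxels=444

voxel count = 444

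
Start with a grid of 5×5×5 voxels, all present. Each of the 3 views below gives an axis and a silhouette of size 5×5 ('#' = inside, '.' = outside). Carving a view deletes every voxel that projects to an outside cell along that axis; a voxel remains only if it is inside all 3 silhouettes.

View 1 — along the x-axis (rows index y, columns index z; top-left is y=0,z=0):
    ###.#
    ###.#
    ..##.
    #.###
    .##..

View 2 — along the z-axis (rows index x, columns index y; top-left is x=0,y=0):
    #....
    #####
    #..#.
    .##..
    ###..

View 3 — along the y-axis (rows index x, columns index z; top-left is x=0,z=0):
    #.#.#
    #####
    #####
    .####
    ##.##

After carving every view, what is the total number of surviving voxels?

|visual hull| = 39

full grid |V| = 125
step 1: project along x, AND mask (16/25) → |grid| = 80
step 2: project along z, AND mask (13/25) → |grid| = 44
step 3: project along y, AND mask (21/25) → |grid| = 39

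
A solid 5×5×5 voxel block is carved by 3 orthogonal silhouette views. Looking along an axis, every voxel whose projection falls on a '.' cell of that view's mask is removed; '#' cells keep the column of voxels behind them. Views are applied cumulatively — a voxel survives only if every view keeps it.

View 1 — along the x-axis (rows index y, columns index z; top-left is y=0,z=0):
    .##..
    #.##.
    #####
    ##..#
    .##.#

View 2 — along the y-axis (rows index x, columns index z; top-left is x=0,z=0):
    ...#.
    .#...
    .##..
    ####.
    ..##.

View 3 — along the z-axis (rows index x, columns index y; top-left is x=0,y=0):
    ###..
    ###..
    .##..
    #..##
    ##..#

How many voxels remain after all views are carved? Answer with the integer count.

voxel count = 17

before carving: 125 voxels (5×5×5)
V1 x: intersect with YZ mask (16 set) -- 80 left
V2 y: intersect with XZ mask (10 set) -- 33 left
V3 z: intersect with XY mask (14 set) -- 17 left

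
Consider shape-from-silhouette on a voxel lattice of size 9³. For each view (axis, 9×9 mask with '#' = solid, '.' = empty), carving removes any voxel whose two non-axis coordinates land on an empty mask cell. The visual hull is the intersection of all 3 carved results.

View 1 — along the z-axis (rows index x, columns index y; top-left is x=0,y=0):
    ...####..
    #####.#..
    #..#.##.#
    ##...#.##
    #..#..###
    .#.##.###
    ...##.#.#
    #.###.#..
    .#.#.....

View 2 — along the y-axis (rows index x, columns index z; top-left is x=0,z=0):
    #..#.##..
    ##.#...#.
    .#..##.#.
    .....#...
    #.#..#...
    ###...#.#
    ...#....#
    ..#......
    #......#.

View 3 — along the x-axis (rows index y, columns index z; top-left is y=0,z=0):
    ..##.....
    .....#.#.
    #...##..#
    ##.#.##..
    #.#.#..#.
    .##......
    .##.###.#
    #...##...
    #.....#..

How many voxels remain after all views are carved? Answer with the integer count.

remaining voxels: 51

initial block: 9^3 = 729
carve view 1 (along z, XY-mask fill 42/81): 378 voxels remain
carve view 2 (along y, XZ-mask fill 26/81): 127 voxels remain
carve view 3 (along x, YZ-mask fill 30/81): 51 voxels remain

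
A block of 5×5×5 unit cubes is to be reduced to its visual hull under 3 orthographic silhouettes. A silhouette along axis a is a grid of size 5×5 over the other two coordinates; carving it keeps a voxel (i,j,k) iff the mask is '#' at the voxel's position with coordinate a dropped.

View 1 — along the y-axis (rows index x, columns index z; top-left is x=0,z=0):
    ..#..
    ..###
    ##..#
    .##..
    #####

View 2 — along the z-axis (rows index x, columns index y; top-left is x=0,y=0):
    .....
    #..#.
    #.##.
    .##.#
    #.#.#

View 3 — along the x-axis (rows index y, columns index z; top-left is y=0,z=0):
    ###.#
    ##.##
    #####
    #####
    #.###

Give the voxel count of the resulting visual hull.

before carving: 125 voxels (5×5×5)
carve view 1 (along y, XZ-mask fill 14/25): 70 voxels remain
carve view 2 (along z, XY-mask fill 11/25): 36 voxels remain
carve view 3 (along x, YZ-mask fill 22/25): 31 voxels remain

voxel count = 31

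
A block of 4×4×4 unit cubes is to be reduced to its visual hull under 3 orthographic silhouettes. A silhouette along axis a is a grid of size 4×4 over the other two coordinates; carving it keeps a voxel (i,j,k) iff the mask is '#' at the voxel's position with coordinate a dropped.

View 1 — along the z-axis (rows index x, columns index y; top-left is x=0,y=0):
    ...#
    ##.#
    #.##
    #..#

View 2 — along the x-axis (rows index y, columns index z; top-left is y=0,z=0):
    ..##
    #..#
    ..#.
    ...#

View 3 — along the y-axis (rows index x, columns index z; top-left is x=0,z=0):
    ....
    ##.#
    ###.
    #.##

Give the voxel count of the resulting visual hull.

initial block: 4^3 = 64
V1 z: intersect with XY mask (9 set) -- 36 left
V2 x: intersect with YZ mask (6 set) -- 13 left
V3 y: intersect with XZ mask (9 set) -- 9 left

9 voxels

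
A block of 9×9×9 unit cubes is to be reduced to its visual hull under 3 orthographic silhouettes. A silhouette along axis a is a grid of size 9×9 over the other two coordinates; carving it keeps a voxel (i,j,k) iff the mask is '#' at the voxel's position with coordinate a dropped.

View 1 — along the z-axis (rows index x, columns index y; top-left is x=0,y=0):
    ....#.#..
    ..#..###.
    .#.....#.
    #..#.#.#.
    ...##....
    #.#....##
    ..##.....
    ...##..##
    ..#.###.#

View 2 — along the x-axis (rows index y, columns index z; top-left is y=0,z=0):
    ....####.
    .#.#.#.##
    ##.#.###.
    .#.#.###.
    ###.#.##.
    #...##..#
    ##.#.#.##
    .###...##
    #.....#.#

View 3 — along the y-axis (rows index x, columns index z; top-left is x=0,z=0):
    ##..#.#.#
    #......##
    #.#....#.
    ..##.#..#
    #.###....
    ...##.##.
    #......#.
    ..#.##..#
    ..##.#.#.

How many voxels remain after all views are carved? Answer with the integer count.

remaining voxels: 58

full grid |V| = 729
[1] z-view keeps 29 columns → grid now 261
[2] x-view keeps 44 columns → grid now 145
[3] y-view keeps 33 columns → grid now 58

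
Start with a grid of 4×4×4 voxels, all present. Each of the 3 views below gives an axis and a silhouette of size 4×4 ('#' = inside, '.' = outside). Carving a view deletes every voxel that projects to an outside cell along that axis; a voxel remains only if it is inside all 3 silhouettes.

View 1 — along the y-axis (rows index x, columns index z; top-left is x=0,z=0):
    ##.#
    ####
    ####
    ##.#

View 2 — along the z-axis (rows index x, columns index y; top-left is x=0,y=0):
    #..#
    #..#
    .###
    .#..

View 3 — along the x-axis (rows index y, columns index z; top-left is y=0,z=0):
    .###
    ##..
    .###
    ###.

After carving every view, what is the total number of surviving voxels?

before carving: 64 voxels (4×4×4)
after view 1 [y-axis, 14 of 16 cells solid] → remaining = 56
after view 2 [z-axis, 8 of 16 cells solid] → remaining = 29
after view 3 [x-axis, 11 of 16 cells solid] → remaining = 20

voxel count = 20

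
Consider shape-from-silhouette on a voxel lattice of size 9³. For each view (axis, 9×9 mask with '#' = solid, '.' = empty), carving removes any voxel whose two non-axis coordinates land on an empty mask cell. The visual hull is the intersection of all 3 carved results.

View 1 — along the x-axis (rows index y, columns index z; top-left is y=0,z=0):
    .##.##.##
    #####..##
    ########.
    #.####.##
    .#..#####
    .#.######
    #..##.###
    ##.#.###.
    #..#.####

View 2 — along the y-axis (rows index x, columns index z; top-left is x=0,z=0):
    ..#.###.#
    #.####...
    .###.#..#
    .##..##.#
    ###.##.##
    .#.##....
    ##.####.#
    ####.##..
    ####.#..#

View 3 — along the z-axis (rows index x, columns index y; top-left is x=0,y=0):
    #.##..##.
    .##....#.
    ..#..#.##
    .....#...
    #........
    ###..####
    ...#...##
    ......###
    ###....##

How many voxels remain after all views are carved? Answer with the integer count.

voxel count = 118

full grid |V| = 729
after view 1 [x-axis, 59 of 81 cells solid] → remaining = 531
after view 2 [y-axis, 49 of 81 cells solid] → remaining = 308
after view 3 [z-axis, 32 of 81 cells solid] → remaining = 118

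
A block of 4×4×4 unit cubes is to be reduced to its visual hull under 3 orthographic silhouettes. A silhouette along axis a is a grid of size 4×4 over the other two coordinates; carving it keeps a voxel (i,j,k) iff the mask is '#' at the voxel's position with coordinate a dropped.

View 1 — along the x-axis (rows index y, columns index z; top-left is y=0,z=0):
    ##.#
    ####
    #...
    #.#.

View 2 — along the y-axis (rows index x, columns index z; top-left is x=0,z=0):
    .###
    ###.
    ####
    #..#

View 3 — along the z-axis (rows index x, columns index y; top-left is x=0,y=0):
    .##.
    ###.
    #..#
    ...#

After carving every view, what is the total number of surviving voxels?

start: 4×4×4 = 64 voxels
V1 x: intersect with YZ mask (10 set) -- 40 left
V2 y: intersect with XZ mask (12 set) -- 30 left
V3 z: intersect with XY mask (8 set) -- 15 left

|visual hull| = 15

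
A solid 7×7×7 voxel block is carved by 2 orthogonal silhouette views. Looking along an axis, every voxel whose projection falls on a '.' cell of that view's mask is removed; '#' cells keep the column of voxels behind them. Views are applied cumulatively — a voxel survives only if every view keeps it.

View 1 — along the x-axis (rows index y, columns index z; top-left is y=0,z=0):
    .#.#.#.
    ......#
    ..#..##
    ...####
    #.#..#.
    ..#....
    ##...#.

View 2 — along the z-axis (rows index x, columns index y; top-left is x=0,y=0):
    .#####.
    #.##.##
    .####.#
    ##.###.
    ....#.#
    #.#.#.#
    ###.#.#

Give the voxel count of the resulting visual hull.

remaining voxels: 83

full grid |V| = 343
step 1: project along x, AND mask (18/49) → |grid| = 126
step 2: project along z, AND mask (31/49) → |grid| = 83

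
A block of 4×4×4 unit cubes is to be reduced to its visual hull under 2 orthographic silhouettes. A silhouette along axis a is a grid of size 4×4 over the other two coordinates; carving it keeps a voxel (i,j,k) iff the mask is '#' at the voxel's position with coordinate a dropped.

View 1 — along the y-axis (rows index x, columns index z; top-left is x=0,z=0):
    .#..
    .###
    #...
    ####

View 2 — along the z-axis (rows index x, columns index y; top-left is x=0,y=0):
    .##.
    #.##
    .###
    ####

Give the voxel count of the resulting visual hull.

voxel count = 30

initial block: 4^3 = 64
  1. axis=1 (XZ plane), |mask|=9  ⇒  voxels=36
  2. axis=2 (XY plane), |mask|=12  ⇒  voxels=30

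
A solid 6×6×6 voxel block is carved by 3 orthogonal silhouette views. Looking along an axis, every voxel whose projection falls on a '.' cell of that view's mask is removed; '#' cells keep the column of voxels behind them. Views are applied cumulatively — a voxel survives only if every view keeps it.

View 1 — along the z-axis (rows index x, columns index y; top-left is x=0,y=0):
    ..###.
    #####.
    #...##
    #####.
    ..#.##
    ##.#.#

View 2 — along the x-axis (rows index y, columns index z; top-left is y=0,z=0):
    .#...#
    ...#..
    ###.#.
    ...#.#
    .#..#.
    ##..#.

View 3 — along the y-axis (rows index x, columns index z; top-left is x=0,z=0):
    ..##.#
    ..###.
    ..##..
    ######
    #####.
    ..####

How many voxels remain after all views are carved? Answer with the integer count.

remaining voxels: 33

before carving: 216 voxels (6×6×6)
step 1: project along z, AND mask (23/36) → |grid| = 138
step 2: project along x, AND mask (14/36) → |grid| = 54
step 3: project along y, AND mask (23/36) → |grid| = 33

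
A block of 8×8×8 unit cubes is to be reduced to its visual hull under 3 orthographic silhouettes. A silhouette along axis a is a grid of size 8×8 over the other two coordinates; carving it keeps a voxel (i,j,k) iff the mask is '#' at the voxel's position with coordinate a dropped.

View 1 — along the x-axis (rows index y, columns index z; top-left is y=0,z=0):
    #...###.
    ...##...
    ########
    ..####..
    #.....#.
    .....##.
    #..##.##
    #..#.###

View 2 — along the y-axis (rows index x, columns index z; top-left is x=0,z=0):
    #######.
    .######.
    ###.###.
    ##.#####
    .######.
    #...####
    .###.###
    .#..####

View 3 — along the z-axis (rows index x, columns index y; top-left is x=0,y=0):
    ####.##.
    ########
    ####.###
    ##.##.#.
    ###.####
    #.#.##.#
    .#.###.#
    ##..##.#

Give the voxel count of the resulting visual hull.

full grid |V| = 512
V1 x: intersect with YZ mask (32 set) -- 256 left
V2 y: intersect with XZ mask (48 set) -- 197 left
V3 z: intersect with XY mask (48 set) -- 143 left

143 voxels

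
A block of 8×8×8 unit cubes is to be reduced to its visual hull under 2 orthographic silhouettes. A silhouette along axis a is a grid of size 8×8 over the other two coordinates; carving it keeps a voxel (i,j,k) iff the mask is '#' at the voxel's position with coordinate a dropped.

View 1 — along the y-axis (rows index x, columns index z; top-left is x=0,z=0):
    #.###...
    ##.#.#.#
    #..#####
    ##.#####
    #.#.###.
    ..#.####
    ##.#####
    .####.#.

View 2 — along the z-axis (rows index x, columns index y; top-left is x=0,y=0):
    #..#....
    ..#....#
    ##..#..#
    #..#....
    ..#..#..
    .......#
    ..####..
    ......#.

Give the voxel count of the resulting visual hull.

initial block: 8^3 = 512
carve view 1 (along y, XZ-mask fill 44/64): 352 voxels remain
carve view 2 (along z, XY-mask fill 18/64): 104 voxels remain

remaining voxels: 104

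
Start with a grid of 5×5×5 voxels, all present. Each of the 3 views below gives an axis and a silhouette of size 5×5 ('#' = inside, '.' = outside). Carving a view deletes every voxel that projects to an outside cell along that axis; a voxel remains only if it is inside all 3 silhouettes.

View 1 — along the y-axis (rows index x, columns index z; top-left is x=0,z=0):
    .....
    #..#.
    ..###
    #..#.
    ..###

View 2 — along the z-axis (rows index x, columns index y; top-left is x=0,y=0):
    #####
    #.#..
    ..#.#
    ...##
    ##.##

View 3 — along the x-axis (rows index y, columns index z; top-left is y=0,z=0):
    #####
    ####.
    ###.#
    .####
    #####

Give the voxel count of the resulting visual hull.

before carving: 125 voxels (5×5×5)
after view 1 [y-axis, 10 of 25 cells solid] → remaining = 50
after view 2 [z-axis, 15 of 25 cells solid] → remaining = 26
after view 3 [x-axis, 22 of 25 cells solid] → remaining = 22

22 voxels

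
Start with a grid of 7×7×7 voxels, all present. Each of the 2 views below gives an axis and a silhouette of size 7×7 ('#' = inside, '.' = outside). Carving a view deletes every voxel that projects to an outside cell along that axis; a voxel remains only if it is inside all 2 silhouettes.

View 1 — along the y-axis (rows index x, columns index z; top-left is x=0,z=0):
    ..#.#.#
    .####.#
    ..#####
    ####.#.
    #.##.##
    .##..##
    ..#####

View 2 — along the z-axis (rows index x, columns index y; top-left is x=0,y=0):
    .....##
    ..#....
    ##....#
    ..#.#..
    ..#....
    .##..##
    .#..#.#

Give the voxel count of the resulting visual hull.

initial block: 7^3 = 343
V1 y: intersect with XZ mask (32 set) -- 224 left
V2 z: intersect with XY mask (16 set) -- 72 left

|visual hull| = 72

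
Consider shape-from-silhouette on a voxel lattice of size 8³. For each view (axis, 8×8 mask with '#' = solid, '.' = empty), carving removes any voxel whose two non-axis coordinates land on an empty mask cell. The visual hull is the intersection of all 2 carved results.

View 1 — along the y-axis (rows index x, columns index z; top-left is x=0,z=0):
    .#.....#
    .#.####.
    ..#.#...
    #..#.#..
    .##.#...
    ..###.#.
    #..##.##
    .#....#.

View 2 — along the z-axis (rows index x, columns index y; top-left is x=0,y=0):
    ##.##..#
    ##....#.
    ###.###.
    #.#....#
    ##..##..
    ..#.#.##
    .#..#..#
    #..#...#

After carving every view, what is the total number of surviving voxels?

|visual hull| = 95

initial block: 8^3 = 512
[1] y-view keeps 26 columns → grid now 208
[2] z-view keeps 31 columns → grid now 95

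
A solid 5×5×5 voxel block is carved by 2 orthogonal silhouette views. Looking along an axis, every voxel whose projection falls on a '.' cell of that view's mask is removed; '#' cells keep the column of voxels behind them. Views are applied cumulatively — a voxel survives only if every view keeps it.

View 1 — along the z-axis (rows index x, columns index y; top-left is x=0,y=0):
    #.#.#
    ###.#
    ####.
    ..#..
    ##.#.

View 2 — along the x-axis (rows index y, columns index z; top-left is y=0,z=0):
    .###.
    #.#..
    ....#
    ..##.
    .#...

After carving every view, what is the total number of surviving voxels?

initial block: 5^3 = 125
[1] z-view keeps 15 columns → grid now 75
[2] x-view keeps 9 columns → grid now 28

remaining voxels: 28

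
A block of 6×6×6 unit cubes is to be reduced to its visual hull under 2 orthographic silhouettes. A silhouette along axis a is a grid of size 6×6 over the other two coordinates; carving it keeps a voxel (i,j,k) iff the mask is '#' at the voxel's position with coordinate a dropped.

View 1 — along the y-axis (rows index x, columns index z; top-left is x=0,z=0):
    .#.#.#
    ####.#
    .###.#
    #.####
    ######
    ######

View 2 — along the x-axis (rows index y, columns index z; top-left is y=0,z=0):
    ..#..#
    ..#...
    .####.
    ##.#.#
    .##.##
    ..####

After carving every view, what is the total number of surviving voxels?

full grid |V| = 216
carve view 1 (along y, XZ-mask fill 29/36): 174 voxels remain
carve view 2 (along x, YZ-mask fill 19/36): 95 voxels remain

remaining voxels: 95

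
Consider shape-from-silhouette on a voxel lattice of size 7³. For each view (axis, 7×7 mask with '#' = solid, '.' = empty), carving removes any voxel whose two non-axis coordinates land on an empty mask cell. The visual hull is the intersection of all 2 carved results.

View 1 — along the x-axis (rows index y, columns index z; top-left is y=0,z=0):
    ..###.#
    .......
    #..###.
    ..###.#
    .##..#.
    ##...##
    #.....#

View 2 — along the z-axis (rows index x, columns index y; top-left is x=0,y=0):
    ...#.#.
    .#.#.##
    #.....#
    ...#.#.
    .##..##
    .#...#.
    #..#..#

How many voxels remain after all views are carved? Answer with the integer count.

full grid |V| = 343
carve view 1 (along x, YZ-mask fill 21/49): 147 voxels remain
carve view 2 (along z, XY-mask fill 19/49): 56 voxels remain

voxel count = 56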